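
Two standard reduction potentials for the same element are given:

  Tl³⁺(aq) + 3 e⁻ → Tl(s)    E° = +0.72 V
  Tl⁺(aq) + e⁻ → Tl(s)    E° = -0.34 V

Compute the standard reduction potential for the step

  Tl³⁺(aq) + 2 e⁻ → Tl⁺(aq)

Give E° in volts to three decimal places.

Sequential free energies add, so n₃E°₃ = n₁E°₁ + n₂E°₂.
With n₃ = 3, and the known step contributing 1×(-0.34) V, the unknown satisfies 2·E° = 3×(+0.72) − 1×(-0.34) = +2.500.
E° = +2.500 / 2 = +1.250 V.

+1.250 V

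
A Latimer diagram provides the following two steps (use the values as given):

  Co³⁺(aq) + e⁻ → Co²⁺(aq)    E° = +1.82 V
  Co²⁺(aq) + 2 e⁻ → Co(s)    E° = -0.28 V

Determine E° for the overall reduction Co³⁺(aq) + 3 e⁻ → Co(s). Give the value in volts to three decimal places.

Adding the free-energy changes (−nFE°) of the two steps gives −n₃FE°₃ = −n₁FE°₁ − n₂FE°₂.
E°₃ = (1×+1.82 + 2×-0.28) / 3 = (+1.260) / 3 = +0.420 V.

+0.420 V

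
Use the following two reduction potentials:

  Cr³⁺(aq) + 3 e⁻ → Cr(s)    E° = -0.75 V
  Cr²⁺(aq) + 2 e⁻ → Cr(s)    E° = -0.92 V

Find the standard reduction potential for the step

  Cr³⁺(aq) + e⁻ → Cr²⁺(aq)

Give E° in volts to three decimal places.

Sequential free energies add, so n₃E°₃ = n₁E°₁ + n₂E°₂.
With n₃ = 3, and the known step contributing 2×(-0.92) V, the unknown satisfies 1·E° = 3×(-0.75) − 2×(-0.92) = -0.410.
E° = -0.410 / 1 = -0.410 V.

-0.410 V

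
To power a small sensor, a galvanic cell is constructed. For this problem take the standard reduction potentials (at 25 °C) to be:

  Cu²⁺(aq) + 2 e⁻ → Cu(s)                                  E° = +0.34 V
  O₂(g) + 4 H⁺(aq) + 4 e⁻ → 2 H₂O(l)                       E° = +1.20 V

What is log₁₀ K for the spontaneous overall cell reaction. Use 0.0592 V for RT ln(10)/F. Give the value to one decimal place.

58.1

Cathode: O₂/H₂O; anode: Cu²⁺/Cu. E°cell = +0.86 V, n = 4.
log K = nE°cell / 0.0592 = (4)(+0.86) / 0.0592 = 58.1.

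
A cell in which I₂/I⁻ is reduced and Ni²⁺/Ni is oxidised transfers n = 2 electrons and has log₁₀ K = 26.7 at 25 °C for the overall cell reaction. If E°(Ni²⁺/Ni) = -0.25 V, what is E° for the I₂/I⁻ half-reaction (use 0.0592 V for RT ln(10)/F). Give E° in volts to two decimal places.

E°cell = (0.0592/n)·log K = (0.0592/2)(26.7) = +0.790 V.
Since I₂/I⁻ is the cathode and Ni²⁺/Ni the anode, E°cell = E°(I₂/I⁻) − E°(Ni²⁺/Ni).
So E°(I₂/I⁻) = E°cell + E°(Ni²⁺/Ni) = +0.790 + (-0.25) = +0.54 V.

+0.54 V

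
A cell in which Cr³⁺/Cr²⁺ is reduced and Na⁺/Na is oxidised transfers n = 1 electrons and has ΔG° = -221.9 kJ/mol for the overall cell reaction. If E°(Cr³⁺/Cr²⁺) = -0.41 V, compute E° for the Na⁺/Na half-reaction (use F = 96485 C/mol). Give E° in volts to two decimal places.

E°cell = −ΔG°/(nF) = −(-221.9×10³)/((1)(96485)) = +2.300 V.
Since Cr³⁺/Cr²⁺ is the cathode and Na⁺/Na the anode, E°cell = E°(Cr³⁺/Cr²⁺) − E°(Na⁺/Na).
So E°(Na⁺/Na) = E°(Cr³⁺/Cr²⁺) − E°cell = (-0.41) − (+2.300) = -2.71 V.

-2.71 V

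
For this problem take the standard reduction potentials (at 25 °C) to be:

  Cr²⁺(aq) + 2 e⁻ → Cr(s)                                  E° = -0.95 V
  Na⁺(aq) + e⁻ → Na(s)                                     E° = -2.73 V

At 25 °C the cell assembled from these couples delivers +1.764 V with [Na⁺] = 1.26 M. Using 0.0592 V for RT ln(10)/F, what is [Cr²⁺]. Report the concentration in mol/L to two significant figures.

0.46 M

Cr²⁺/Cr is the cathode, Na⁺/Na the anode: E°cell = +1.78 V, n = 2.
Overall reaction: Cr²⁺(aq) + 2 Na(s) → Cr(s) + 2 Na⁺(aq); Q = [Na⁺]^2/[Cr²⁺]^1.
From E = E° − (0.0592/n) log Q: log Q = (E° − E)·n/0.0592 = (+1.78 − (+1.764))·2/0.0592 = 0.5405.
So 1·log[Cr²⁺] = 2·log(1.26) − log Q = 0.2007 − (0.5405) = -0.3398; [Cr²⁺] = 10^(-0.3398) ≈ 0.46 M.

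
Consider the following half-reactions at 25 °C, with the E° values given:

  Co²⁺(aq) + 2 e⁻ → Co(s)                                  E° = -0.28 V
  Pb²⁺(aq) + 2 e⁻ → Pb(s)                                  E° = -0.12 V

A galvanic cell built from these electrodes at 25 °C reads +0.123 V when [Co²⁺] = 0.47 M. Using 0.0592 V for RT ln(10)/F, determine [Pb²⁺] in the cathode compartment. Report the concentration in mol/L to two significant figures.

0.026 M

Pb²⁺/Pb is the cathode, Co²⁺/Co the anode: E°cell = +0.16 V, n = 2.
Overall reaction: Pb²⁺(aq) + Co(s) → Pb(s) + Co²⁺(aq); Q = [Co²⁺]^1/[Pb²⁺]^1.
From E = E° − (0.0592/n) log Q: log Q = (E° − E)·n/0.0592 = (+0.16 − (+0.123))·2/0.0592 = 1.2500.
So 1·log[Pb²⁺] = 1·log(0.47) − log Q = -0.3279 − (1.2500) = -1.5779; [Pb²⁺] = 10^(-1.5779) ≈ 0.026 M.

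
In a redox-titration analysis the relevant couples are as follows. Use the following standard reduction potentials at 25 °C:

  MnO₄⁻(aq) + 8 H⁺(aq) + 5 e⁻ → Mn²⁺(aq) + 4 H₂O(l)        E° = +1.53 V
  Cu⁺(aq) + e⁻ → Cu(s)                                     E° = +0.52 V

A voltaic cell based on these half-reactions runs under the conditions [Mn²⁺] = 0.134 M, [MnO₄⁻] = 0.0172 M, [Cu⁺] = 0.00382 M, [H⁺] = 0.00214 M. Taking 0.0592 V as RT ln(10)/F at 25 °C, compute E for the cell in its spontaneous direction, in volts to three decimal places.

MnO₄⁻/Mn²⁺ is the cathode (higher E°), Cu⁺/Cu the anode: E°cell = +1.53 − (+0.52) = +1.01 V, n = 5.
Overall: MnO₄⁻(aq) + 8 H⁺(aq) + 5 Cu(s) → Mn²⁺(aq) + 4 H₂O(l) + 5 Cu⁺(aq)
Q = [Mn²⁺]·[Cu⁺]^5 / ([MnO₄⁻]·[H⁺]^8); log Q = 10.159.
E = E° − (0.0592/n) log Q = +1.01 − (0.0592/5)(10.159) = +0.890 V.

+0.890 V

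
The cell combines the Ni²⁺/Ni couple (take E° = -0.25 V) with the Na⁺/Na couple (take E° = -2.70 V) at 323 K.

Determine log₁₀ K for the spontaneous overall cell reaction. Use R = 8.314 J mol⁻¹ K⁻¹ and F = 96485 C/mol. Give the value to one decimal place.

Cathode: Ni²⁺/Ni; anode: Na⁺/Na. E°cell = (-0.25) − (-2.70) = +2.45 V, with n = 2.
ΔG° = −nFE° = −RT ln K, so ln K = nFE°/(RT) = (2)(96485)(+2.45) / ((8.314)(323)) = 176.053.
log₁₀ K = 176.053 / ln 10 = 76.5.

76.5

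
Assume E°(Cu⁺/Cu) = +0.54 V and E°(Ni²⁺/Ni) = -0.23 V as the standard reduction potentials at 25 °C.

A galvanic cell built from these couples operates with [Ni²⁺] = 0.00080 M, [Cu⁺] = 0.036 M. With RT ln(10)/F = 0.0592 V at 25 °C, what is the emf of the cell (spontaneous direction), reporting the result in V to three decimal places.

Cu⁺/Cu is the cathode (higher E°), Ni²⁺/Ni the anode: E°cell = +0.54 − (-0.23) = +0.77 V, n = 2.
Overall: 2 Cu⁺(aq) + Ni(s) → 2 Cu(s) + Ni²⁺(aq)
Q = [Ni²⁺] / ([Cu⁺]^2); log Q = -0.210.
E = E° − (0.0592/n) log Q = +0.77 − (0.0592/2)(-0.210) = +0.776 V.

+0.776 V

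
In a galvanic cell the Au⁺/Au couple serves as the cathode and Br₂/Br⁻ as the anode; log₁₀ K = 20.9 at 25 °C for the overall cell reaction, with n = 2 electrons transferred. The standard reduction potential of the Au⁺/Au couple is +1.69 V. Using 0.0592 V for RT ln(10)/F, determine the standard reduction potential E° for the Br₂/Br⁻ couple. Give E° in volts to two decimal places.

E°cell = (0.0592/n)·log K = (0.0592/2)(20.9) = +0.619 V.
Since Au⁺/Au is the cathode and Br₂/Br⁻ the anode, E°cell = E°(Au⁺/Au) − E°(Br₂/Br⁻).
So E°(Br₂/Br⁻) = E°(Au⁺/Au) − E°cell = (+1.69) − (+0.619) = +1.07 V.

+1.07 V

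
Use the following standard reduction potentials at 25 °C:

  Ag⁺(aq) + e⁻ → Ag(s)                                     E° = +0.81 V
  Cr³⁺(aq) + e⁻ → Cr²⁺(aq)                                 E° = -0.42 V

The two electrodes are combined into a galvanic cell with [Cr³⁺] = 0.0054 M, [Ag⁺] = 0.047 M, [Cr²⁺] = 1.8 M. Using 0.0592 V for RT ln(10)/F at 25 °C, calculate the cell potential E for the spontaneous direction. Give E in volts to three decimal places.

+1.301 V

Ag⁺/Ag is the cathode (higher E°), Cr³⁺/Cr²⁺ the anode: E°cell = +0.81 − (-0.42) = +1.23 V, n = 1.
Overall: Ag⁺(aq) + Cr²⁺(aq) → Ag(s) + Cr³⁺(aq)
Q = [Cr³⁺] / ([Ag⁺]·[Cr²⁺]); log Q = -1.195.
E = E° − (0.0592/n) log Q = +1.23 − (0.0592/1)(-1.195) = +1.301 V.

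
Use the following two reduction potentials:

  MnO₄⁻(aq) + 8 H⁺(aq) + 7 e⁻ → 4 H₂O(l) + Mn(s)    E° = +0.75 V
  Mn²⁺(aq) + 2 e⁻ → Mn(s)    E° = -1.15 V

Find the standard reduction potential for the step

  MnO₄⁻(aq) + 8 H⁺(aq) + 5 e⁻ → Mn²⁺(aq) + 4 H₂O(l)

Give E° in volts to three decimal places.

+1.510 V

Sequential free energies add, so n₃E°₃ = n₁E°₁ + n₂E°₂.
With n₃ = 7, and the known step contributing 2×(-1.15) V, the unknown satisfies 5·E° = 7×(+0.75) − 2×(-1.15) = +7.550.
E° = +7.550 / 5 = +1.510 V.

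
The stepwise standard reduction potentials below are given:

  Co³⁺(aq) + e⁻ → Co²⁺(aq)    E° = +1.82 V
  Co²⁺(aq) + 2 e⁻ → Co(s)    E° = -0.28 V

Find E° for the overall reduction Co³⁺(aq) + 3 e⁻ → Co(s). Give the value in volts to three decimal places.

Adding the free-energy changes (−nFE°) of the two steps gives −n₃FE°₃ = −n₁FE°₁ − n₂FE°₂.
E°₃ = (1×+1.82 + 2×-0.28) / 3 = (+1.260) / 3 = +0.420 V.

+0.420 V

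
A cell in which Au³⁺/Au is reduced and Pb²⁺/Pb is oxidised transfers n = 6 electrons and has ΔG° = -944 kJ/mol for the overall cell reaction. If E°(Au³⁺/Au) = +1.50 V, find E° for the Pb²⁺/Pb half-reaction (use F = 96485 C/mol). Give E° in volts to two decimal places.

E°cell = −ΔG°/(nF) = −(-944×10³)/((6)(96485)) = +1.631 V.
Since Au³⁺/Au is the cathode and Pb²⁺/Pb the anode, E°cell = E°(Au³⁺/Au) − E°(Pb²⁺/Pb).
So E°(Pb²⁺/Pb) = E°(Au³⁺/Au) − E°cell = (+1.50) − (+1.631) = -0.13 V.

-0.13 V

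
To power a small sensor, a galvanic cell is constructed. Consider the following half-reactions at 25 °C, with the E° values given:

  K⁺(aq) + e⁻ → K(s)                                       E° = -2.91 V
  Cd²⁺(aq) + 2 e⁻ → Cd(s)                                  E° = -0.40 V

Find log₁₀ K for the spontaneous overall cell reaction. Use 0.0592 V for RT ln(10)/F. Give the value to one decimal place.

84.8

Cathode: Cd²⁺/Cd; anode: K⁺/K. E°cell = +2.51 V, n = 2.
log K = nE°cell / 0.0592 = (2)(+2.51) / 0.0592 = 84.8.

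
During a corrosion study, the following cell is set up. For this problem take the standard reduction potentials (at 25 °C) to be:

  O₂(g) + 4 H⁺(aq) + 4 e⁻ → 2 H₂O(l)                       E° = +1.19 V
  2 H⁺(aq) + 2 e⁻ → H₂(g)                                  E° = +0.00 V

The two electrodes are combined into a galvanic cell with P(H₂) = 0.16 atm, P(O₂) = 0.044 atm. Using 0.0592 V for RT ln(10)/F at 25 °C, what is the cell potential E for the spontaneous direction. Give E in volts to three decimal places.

+1.146 V

O₂/H₂O is the cathode (higher E°), H⁺/H₂ the anode: E°cell = +1.19 − (+0.00) = +1.19 V, n = 4.
Overall: O₂(g) + 2 H₂(g) → 2 H₂O(l)
Q = 1 / (P(O₂)·P(H₂)^2); log Q = 2.948.
E = E° − (0.0592/n) log Q = +1.19 − (0.0592/4)(2.948) = +1.146 V.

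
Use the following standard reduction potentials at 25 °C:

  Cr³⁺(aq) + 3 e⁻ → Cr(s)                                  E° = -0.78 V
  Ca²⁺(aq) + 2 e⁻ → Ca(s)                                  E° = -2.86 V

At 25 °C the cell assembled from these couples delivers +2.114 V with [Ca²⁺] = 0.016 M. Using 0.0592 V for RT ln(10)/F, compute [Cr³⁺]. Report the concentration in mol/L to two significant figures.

Cr³⁺/Cr is the cathode, Ca²⁺/Ca the anode: E°cell = +2.08 V, n = 6.
Overall reaction: 2 Cr³⁺(aq) + 3 Ca(s) → 2 Cr(s) + 3 Ca²⁺(aq); Q = [Ca²⁺]^3/[Cr³⁺]^2.
From E = E° − (0.0592/n) log Q: log Q = (E° − E)·n/0.0592 = (+2.08 − (+2.114))·6/0.0592 = -3.4459.
So 2·log[Cr³⁺] = 3·log(0.016) − log Q = -5.3876 − (-3.4459) = -1.9417; log[Cr³⁺] = -1.9417 / 2 = -0.9708; [Cr³⁺] = 10^(-0.9708) ≈ 0.11 M.

0.11 M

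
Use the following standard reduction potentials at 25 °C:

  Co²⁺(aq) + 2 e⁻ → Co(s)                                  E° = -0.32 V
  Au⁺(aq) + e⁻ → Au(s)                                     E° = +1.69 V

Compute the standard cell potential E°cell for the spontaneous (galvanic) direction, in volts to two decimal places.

+2.01 V

The Au⁺/Au couple has the higher reduction potential, so it is the cathode; Co²⁺/Co is oxidised at the anode.
E°cell = E°(cathode) − E°(anode) = (+1.69) − (-0.32) = +2.01 V.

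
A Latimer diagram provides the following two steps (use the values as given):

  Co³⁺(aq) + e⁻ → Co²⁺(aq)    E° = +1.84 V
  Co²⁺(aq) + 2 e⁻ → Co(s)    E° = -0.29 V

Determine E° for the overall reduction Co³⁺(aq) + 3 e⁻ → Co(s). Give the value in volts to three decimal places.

+0.420 V

Adding the free-energy changes (−nFE°) of the two steps gives −n₃FE°₃ = −n₁FE°₁ − n₂FE°₂.
E°₃ = (1×+1.84 + 2×-0.29) / 3 = (+1.260) / 3 = +0.420 V.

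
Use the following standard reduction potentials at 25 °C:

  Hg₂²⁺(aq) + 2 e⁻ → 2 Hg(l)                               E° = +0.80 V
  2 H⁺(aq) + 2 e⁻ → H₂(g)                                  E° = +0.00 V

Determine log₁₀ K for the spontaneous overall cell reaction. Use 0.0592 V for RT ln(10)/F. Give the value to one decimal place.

27.0

Cathode: Hg₂²⁺/Hg; anode: H⁺/H₂. E°cell = +0.80 V, n = 2.
log K = nE°cell / 0.0592 = (2)(+0.80) / 0.0592 = 27.0.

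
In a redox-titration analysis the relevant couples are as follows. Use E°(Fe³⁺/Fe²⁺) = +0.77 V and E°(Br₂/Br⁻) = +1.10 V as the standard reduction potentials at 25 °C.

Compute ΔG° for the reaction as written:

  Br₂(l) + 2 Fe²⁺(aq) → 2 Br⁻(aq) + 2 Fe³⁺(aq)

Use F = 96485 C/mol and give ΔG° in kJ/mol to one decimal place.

As written, Br₂/Br⁻ is reduced (cathode) and Fe³⁺/Fe²⁺ is oxidised (anode), so E°cell = (+1.10) − (+0.77) = +0.33 V.
Balancing electrons gives n = 2.
ΔG° = −nFE° = −(2)(96485)(+0.33) = -63,680 J = -63.7 kJ/mol.

-63.7 kJ/mol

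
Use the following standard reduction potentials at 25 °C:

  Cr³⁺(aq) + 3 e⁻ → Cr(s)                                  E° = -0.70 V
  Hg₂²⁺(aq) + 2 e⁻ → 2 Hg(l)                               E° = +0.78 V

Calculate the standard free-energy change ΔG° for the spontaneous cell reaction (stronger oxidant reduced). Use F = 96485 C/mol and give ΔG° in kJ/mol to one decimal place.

-856.8 kJ/mol

Hg₂²⁺/Hg (E° = +0.78 V) is the cathode; Cr³⁺/Cr (E° = -0.70 V) is the anode, so E°cell = +1.48 V.
Balancing electrons gives n = 6 (lcm of 2 and 3).
ΔG° = −nFE° = −(6)(96485)(+1.48) = -856,787 J = -856.8 kJ/mol.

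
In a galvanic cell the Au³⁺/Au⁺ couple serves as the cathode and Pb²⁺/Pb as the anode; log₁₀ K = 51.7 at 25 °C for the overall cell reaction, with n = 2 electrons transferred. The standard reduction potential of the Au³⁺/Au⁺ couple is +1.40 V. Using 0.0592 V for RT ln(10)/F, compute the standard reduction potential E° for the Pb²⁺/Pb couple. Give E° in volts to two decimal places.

-0.13 V

E°cell = (0.0592/n)·log K = (0.0592/2)(51.7) = +1.530 V.
Since Au³⁺/Au⁺ is the cathode and Pb²⁺/Pb the anode, E°cell = E°(Au³⁺/Au⁺) − E°(Pb²⁺/Pb).
So E°(Pb²⁺/Pb) = E°(Au³⁺/Au⁺) − E°cell = (+1.40) − (+1.530) = -0.13 V.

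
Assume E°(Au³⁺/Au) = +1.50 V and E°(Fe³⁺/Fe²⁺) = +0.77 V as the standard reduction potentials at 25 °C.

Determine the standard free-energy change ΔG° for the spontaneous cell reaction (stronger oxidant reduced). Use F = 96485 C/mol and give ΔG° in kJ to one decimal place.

-211.3 kJ

Au³⁺/Au (E° = +1.50 V) is the cathode; Fe³⁺/Fe²⁺ (E° = +0.77 V) is the anode, so E°cell = +0.73 V.
Balancing electrons gives n = 3 (lcm of 3 and 1).
ΔG° = −nFE° = −(3)(96485)(+0.73) = -211,302 J = -211.3 kJ.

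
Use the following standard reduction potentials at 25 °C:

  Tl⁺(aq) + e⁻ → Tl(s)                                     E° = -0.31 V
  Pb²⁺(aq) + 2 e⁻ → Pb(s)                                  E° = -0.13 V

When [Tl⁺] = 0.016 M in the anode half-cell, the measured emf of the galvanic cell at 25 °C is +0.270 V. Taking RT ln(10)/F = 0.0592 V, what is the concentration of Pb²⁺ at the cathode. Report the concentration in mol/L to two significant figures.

Pb²⁺/Pb is the cathode, Tl⁺/Tl the anode: E°cell = +0.18 V, n = 2.
Overall reaction: Pb²⁺(aq) + 2 Tl(s) → Pb(s) + 2 Tl⁺(aq); Q = [Tl⁺]^2/[Pb²⁺]^1.
From E = E° − (0.0592/n) log Q: log Q = (E° − E)·n/0.0592 = (+0.18 − (+0.270))·2/0.0592 = -3.0405.
So 1·log[Pb²⁺] = 2·log(0.016) − log Q = -3.5918 − (-3.0405) = -0.5513; [Pb²⁺] = 10^(-0.5513) ≈ 0.28 M.

0.28 M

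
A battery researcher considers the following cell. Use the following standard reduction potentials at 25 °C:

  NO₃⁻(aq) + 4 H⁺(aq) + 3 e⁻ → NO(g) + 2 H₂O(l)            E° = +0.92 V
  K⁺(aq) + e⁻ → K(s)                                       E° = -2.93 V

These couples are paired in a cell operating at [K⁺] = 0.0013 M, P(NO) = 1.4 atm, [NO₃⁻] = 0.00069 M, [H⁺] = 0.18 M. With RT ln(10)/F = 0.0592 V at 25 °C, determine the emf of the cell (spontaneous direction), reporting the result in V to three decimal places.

+3.897 V

NO₃⁻/NO is the cathode (higher E°), K⁺/K the anode: E°cell = +0.92 − (-2.93) = +3.85 V, n = 3.
Overall: NO₃⁻(aq) + 4 H⁺(aq) + 3 K(s) → NO(g) + 2 H₂O(l) + 3 K⁺(aq)
Q = P(NO)·[K⁺]^3 / ([NO₃⁻]·[H⁺]^4); log Q = -2.372.
E = E° − (0.0592/n) log Q = +3.85 − (0.0592/3)(-2.372) = +3.897 V.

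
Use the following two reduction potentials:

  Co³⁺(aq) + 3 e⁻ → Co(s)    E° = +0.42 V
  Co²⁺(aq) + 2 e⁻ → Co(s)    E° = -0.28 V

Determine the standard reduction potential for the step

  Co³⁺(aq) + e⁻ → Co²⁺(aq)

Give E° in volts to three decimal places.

+1.820 V

Sequential free energies add, so n₃E°₃ = n₁E°₁ + n₂E°₂.
With n₃ = 3, and the known step contributing 2×(-0.28) V, the unknown satisfies 1·E° = 3×(+0.42) − 2×(-0.28) = +1.820.
E° = +1.820 / 1 = +1.820 V.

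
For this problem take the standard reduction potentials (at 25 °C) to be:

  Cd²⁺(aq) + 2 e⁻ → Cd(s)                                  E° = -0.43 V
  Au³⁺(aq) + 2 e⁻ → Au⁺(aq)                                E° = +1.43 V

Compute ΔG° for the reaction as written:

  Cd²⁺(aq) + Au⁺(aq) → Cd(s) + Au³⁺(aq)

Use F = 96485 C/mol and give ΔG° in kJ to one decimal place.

As written, Cd²⁺/Cd is reduced (cathode) and Au³⁺/Au⁺ is oxidised (anode), so E°cell = (-0.43) − (+1.43) = -1.86 V.
Balancing electrons gives n = 2.
ΔG° = −nFE° = −(2)(96485)(-1.86) = 358,924 J = +358.9 kJ.

+358.9 kJ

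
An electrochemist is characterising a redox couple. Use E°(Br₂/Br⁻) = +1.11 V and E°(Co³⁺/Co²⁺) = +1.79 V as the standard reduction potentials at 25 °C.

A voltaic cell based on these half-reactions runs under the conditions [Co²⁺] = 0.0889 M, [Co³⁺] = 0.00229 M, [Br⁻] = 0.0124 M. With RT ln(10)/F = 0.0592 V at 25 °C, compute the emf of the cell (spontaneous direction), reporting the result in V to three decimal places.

+0.473 V

Co³⁺/Co²⁺ is the cathode (higher E°), Br₂/Br⁻ the anode: E°cell = +1.79 − (+1.11) = +0.68 V, n = 2.
Overall: 2 Co³⁺(aq) + 2 Br⁻(aq) → 2 Co²⁺(aq) + Br₂(l)
Q = [Co²⁺]^2 / ([Co³⁺]^2·[Br⁻]^2); log Q = 6.991.
E = E° − (0.0592/n) log Q = +0.68 − (0.0592/2)(6.991) = +0.473 V.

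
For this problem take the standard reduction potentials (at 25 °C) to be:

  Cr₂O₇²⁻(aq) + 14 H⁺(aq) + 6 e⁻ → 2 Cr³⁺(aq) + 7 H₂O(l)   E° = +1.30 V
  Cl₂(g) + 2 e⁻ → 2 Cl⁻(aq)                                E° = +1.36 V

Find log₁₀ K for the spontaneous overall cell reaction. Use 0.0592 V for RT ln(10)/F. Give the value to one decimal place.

Cathode: Cl₂/Cl⁻; anode: Cr₂O₇²⁻/Cr³⁺. E°cell = +0.06 V, n = 6.
log K = nE°cell / 0.0592 = (6)(+0.06) / 0.0592 = 6.1.

6.1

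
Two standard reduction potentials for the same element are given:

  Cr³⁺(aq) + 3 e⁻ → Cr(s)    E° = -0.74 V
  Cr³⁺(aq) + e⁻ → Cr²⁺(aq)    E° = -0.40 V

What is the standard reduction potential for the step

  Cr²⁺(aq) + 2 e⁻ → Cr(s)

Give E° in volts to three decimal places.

-0.910 V

Sequential free energies add, so n₃E°₃ = n₁E°₁ + n₂E°₂.
With n₃ = 3, and the known step contributing 1×(-0.40) V, the unknown satisfies 2·E° = 3×(-0.74) − 1×(-0.40) = -1.820.
E° = -1.820 / 2 = -0.910 V.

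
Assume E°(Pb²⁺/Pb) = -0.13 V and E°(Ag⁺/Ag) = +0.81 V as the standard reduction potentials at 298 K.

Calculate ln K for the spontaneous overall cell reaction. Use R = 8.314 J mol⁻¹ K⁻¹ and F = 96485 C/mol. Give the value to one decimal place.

Cathode: Ag⁺/Ag; anode: Pb²⁺/Pb. E°cell = (+0.81) − (-0.13) = +0.94 V, with n = 2.
ΔG° = −nFE° = −RT ln K, so ln K = nFE°/(RT) = (2)(96485)(+0.94) / ((8.314)(298)) = 73.214.

73.2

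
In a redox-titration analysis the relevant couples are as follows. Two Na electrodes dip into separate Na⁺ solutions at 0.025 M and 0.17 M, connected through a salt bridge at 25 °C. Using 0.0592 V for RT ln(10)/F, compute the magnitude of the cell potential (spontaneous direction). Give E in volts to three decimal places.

For a concentration cell E°cell = 0. The 0.17 M side is the cathode (reduction is favoured where [Na⁺] is higher).
With n = 1, E = −(0.0592/1) log([Na⁺]ₐₙ/[Na⁺]꜀ₐₜ) = −(0.0592/1) log(0.025/0.17) = −(0.0592/1)(-0.833) = +0.049 V.

+0.049 V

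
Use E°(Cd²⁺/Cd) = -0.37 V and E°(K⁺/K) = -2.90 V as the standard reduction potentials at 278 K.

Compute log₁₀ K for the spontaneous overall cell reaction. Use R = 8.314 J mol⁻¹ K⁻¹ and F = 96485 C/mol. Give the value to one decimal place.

Cathode: Cd²⁺/Cd; anode: K⁺/K. E°cell = (-0.37) − (-2.90) = +2.53 V, with n = 2.
ΔG° = −nFE° = −RT ln K, so ln K = nFE°/(RT) = (2)(96485)(+2.53) / ((8.314)(278)) = 211.230.
log₁₀ K = 211.230 / ln 10 = 91.7.

91.7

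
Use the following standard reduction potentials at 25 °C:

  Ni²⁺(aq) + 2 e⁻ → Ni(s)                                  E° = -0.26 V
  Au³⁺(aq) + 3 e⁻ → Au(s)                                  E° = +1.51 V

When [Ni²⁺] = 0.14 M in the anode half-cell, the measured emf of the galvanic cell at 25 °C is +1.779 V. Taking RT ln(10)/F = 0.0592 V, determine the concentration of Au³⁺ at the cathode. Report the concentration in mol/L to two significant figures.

Au³⁺/Au is the cathode, Ni²⁺/Ni the anode: E°cell = +1.77 V, n = 6.
Overall reaction: 2 Au³⁺(aq) + 3 Ni(s) → 2 Au(s) + 3 Ni²⁺(aq); Q = [Ni²⁺]^3/[Au³⁺]^2.
From E = E° − (0.0592/n) log Q: log Q = (E° − E)·n/0.0592 = (+1.77 − (+1.779))·6/0.0592 = -0.9122.
So 2·log[Au³⁺] = 3·log(0.14) − log Q = -2.5616 − (-0.9122) = -1.6494; log[Au³⁺] = -1.6494 / 2 = -0.8247; [Au³⁺] = 10^(-0.8247) ≈ 0.15 M.

0.15 M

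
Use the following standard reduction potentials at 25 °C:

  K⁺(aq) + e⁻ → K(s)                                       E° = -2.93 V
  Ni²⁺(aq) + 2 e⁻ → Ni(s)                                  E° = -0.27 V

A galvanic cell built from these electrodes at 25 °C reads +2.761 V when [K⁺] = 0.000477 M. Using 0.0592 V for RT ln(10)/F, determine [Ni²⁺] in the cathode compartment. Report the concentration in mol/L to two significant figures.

Ni²⁺/Ni is the cathode, K⁺/K the anode: E°cell = +2.66 V, n = 2.
Overall reaction: Ni²⁺(aq) + 2 K(s) → Ni(s) + 2 K⁺(aq); Q = [K⁺]^2/[Ni²⁺]^1.
From E = E° − (0.0592/n) log Q: log Q = (E° − E)·n/0.0592 = (+2.66 − (+2.761))·2/0.0592 = -3.4122.
So 1·log[Ni²⁺] = 2·log(0.000477) − log Q = -6.6430 − (-3.4122) = -3.2308; [Ni²⁺] = 10^(-3.2308) ≈ 0.00059 M.

0.00059 M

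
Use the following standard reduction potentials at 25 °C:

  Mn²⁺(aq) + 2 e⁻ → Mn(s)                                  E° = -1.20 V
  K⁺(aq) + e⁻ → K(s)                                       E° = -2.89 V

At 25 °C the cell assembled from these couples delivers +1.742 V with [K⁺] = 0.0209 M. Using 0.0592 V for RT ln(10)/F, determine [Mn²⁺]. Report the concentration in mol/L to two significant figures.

Mn²⁺/Mn is the cathode, K⁺/K the anode: E°cell = +1.69 V, n = 2.
Overall reaction: Mn²⁺(aq) + 2 K(s) → Mn(s) + 2 K⁺(aq); Q = [K⁺]^2/[Mn²⁺]^1.
From E = E° − (0.0592/n) log Q: log Q = (E° − E)·n/0.0592 = (+1.69 − (+1.742))·2/0.0592 = -1.7568.
So 1·log[Mn²⁺] = 2·log(0.0209) − log Q = -3.3597 − (-1.7568) = -1.6029; [Mn²⁺] = 10^(-1.6029) ≈ 0.025 M.

0.025 M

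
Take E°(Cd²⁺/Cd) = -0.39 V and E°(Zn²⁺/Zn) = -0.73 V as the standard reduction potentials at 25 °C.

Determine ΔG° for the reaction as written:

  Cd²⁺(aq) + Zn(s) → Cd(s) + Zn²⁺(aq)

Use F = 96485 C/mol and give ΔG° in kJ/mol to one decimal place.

As written, Cd²⁺/Cd is reduced (cathode) and Zn²⁺/Zn is oxidised (anode), so E°cell = (-0.39) − (-0.73) = +0.34 V.
Balancing electrons gives n = 2.
ΔG° = −nFE° = −(2)(96485)(+0.34) = -65,610 J = -65.6 kJ/mol.

-65.6 kJ/mol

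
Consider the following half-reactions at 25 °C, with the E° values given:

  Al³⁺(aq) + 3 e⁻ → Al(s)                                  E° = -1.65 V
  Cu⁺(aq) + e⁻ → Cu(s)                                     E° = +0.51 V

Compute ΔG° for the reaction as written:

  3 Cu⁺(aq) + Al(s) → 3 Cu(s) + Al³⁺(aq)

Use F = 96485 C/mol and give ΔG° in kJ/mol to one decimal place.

As written, Cu⁺/Cu is reduced (cathode) and Al³⁺/Al is oxidised (anode), so E°cell = (+0.51) − (-1.65) = +2.16 V.
Balancing electrons gives n = 3.
ΔG° = −nFE° = −(3)(96485)(+2.16) = -625,223 J = -625.2 kJ/mol.

-625.2 kJ/mol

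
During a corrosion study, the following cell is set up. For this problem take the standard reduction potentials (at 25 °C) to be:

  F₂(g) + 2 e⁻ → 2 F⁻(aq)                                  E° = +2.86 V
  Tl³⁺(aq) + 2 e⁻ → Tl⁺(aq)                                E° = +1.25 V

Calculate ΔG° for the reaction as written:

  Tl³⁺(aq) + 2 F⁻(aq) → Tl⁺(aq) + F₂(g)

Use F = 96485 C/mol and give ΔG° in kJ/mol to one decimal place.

As written, Tl³⁺/Tl⁺ is reduced (cathode) and F₂/F⁻ is oxidised (anode), so E°cell = (+1.25) − (+2.86) = -1.61 V.
Balancing electrons gives n = 2.
ΔG° = −nFE° = −(2)(96485)(-1.61) = 310,682 J = +310.7 kJ/mol.

+310.7 kJ/mol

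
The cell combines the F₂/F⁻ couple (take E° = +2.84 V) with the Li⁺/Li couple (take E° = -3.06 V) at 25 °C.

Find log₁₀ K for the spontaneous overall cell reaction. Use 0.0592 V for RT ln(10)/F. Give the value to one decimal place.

Cathode: F₂/F⁻; anode: Li⁺/Li. E°cell = +5.90 V, n = 2.
log K = nE°cell / 0.0592 = (2)(+5.90) / 0.0592 = 199.3.

199.3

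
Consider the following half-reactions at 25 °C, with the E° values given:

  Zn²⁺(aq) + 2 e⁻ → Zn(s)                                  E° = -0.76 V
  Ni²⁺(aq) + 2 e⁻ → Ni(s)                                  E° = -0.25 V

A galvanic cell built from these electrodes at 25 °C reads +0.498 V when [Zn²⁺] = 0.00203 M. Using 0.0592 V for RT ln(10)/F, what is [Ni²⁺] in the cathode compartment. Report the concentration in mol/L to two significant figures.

Ni²⁺/Ni is the cathode, Zn²⁺/Zn the anode: E°cell = +0.51 V, n = 2.
Overall reaction: Ni²⁺(aq) + Zn(s) → Ni(s) + Zn²⁺(aq); Q = [Zn²⁺]^1/[Ni²⁺]^1.
From E = E° − (0.0592/n) log Q: log Q = (E° − E)·n/0.0592 = (+0.51 − (+0.498))·2/0.0592 = 0.4054.
So 1·log[Ni²⁺] = 1·log(0.00203) − log Q = -2.6925 − (0.4054) = -3.0979; [Ni²⁺] = 10^(-3.0979) ≈ 0.00080 M.

0.00080 M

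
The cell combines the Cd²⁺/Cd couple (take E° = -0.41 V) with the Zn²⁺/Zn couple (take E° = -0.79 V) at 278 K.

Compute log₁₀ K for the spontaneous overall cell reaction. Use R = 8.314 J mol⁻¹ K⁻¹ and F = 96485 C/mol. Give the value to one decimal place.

Cathode: Cd²⁺/Cd; anode: Zn²⁺/Zn. E°cell = (-0.41) − (-0.79) = +0.38 V, with n = 2.
ΔG° = −nFE° = −RT ln K, so ln K = nFE°/(RT) = (2)(96485)(+0.38) / ((8.314)(278)) = 31.726.
log₁₀ K = 31.726 / ln 10 = 13.8.

13.8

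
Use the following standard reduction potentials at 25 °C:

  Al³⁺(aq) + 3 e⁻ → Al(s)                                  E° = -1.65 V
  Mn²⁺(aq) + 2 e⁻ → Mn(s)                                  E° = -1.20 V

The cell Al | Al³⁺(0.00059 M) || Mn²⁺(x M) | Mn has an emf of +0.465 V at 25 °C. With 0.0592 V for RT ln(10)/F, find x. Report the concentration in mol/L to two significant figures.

Mn²⁺/Mn is the cathode, Al³⁺/Al the anode: E°cell = +0.45 V, n = 6.
Overall reaction: 3 Mn²⁺(aq) + 2 Al(s) → 3 Mn(s) + 2 Al³⁺(aq); Q = [Al³⁺]^2/[Mn²⁺]^3.
From E = E° − (0.0592/n) log Q: log Q = (E° − E)·n/0.0592 = (+0.45 − (+0.465))·6/0.0592 = -1.5203.
So 3·log[Mn²⁺] = 2·log(0.00059) − log Q = -6.4583 − (-1.5203) = -4.9380; log[Mn²⁺] = -4.9380 / 3 = -1.6460; [Mn²⁺] = 10^(-1.6460) ≈ 0.023 M.

0.023 M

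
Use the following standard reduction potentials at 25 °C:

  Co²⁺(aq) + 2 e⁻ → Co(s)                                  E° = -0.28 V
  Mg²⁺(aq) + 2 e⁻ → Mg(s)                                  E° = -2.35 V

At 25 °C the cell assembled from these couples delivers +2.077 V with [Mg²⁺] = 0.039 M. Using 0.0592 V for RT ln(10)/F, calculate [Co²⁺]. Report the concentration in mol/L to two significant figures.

Co²⁺/Co is the cathode, Mg²⁺/Mg the anode: E°cell = +2.07 V, n = 2.
Overall reaction: Co²⁺(aq) + Mg(s) → Co(s) + Mg²⁺(aq); Q = [Mg²⁺]^1/[Co²⁺]^1.
From E = E° − (0.0592/n) log Q: log Q = (E° − E)·n/0.0592 = (+2.07 − (+2.077))·2/0.0592 = -0.2365.
So 1·log[Co²⁺] = 1·log(0.039) − log Q = -1.4089 − (-0.2365) = -1.1724; [Co²⁺] = 10^(-1.1724) ≈ 0.067 M.

0.067 M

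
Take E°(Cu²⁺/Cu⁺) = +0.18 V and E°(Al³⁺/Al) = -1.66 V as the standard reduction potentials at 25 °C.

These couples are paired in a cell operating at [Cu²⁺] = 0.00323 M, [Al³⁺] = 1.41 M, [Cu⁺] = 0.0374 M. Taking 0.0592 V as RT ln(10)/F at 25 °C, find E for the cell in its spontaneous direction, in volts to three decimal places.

+1.774 V

Cu²⁺/Cu⁺ is the cathode (higher E°), Al³⁺/Al the anode: E°cell = +0.18 − (-1.66) = +1.84 V, n = 3.
Overall: 3 Cu²⁺(aq) + Al(s) → 3 Cu⁺(aq) + Al³⁺(aq)
Q = [Cu⁺]^3·[Al³⁺] / ([Cu²⁺]^3); log Q = 3.340.
E = E° − (0.0592/n) log Q = +1.84 − (0.0592/3)(3.340) = +1.774 V.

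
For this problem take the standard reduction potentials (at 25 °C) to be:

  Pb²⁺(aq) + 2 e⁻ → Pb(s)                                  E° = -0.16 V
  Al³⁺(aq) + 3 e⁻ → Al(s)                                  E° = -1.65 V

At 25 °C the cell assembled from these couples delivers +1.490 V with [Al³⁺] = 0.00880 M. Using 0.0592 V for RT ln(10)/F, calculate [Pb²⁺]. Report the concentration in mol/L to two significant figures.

Pb²⁺/Pb is the cathode, Al³⁺/Al the anode: E°cell = +1.49 V, n = 6.
Overall reaction: 3 Pb²⁺(aq) + 2 Al(s) → 3 Pb(s) + 2 Al³⁺(aq); Q = [Al³⁺]^2/[Pb²⁺]^3.
From E = E° − (0.0592/n) log Q: log Q = (E° − E)·n/0.0592 = (+1.49 − (+1.490))·6/0.0592 = 0.0000.
So 3·log[Pb²⁺] = 2·log(0.0088) − log Q = -4.1110 − (0.0000) = -4.1110; log[Pb²⁺] = -4.1110 / 3 = -1.3703; [Pb²⁺] = 10^(-1.3703) ≈ 0.043 M.

0.043 M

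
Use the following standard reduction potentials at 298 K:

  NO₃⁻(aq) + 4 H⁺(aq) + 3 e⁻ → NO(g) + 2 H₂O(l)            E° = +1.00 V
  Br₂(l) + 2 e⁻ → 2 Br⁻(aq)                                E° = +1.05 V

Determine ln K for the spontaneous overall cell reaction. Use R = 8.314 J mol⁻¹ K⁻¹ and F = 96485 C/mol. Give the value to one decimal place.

Cathode: Br₂/Br⁻; anode: NO₃⁻/NO. E°cell = (+1.05) − (+1.00) = +0.05 V, with n = 6.
ΔG° = −nFE° = −RT ln K, so ln K = nFE°/(RT) = (6)(96485)(+0.05) / ((8.314)(298)) = 11.683.

11.7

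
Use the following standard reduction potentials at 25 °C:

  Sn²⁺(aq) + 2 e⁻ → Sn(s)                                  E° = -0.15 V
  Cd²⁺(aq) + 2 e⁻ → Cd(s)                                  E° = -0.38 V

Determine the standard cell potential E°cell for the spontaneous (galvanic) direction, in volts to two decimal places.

+0.23 V

The Sn²⁺/Sn couple has the higher reduction potential, so it is the cathode; Cd²⁺/Cd is oxidised at the anode.
E°cell = E°(cathode) − E°(anode) = (-0.15) − (-0.38) = +0.23 V.
Since E°cell > 0, the reaction is spontaneous under standard conditions.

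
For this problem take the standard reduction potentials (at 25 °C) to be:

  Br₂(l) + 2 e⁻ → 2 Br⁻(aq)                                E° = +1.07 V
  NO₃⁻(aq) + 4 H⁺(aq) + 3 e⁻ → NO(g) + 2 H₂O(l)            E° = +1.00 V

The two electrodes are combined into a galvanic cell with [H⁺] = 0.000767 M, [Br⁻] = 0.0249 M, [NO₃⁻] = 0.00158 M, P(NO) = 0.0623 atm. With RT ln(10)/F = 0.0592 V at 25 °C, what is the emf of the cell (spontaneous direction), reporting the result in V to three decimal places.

+0.442 V

Br₂/Br⁻ is the cathode (higher E°), NO₃⁻/NO the anode: E°cell = +1.07 − (+1.00) = +0.07 V, n = 6.
Overall: 3 Br₂(l) + 2 NO(g) + 4 H₂O(l) → 6 Br⁻(aq) + 2 NO₃⁻(aq) + 8 H⁺(aq)
Q = [Br⁻]^6·[NO₃⁻]^2·[H⁺]^8 / (P(NO)^2); log Q = -37.736.
E = E° − (0.0592/n) log Q = +0.07 − (0.0592/6)(-37.736) = +0.442 V.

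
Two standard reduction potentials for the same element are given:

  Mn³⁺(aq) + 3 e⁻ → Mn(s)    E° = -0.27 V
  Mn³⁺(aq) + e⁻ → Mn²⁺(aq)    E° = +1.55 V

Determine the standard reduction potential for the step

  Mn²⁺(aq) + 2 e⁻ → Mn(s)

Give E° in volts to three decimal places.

-1.180 V

Sequential free energies add, so n₃E°₃ = n₁E°₁ + n₂E°₂.
With n₃ = 3, and the known step contributing 1×(+1.55) V, the unknown satisfies 2·E° = 3×(-0.27) − 1×(+1.55) = -2.360.
E° = -2.360 / 2 = -1.180 V.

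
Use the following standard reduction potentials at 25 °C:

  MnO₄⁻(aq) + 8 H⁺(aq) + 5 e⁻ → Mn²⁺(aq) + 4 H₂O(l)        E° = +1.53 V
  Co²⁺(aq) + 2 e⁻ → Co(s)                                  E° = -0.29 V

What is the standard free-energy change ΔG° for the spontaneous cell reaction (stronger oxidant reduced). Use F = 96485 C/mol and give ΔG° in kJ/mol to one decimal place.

MnO₄⁻/Mn²⁺ (E° = +1.53 V) is the cathode; Co²⁺/Co (E° = -0.29 V) is the anode, so E°cell = +1.82 V.
Balancing electrons gives n = 10 (lcm of 5 and 2).
ΔG° = −nFE° = −(10)(96485)(+1.82) = -1,756,027 J = -1756.0 kJ/mol.

-1756.0 kJ/mol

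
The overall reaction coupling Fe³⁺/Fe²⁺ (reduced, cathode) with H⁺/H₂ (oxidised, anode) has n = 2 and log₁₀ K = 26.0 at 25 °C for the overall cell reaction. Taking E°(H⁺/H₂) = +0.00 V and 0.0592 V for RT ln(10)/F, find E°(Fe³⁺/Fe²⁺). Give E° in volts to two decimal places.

+0.77 V

E°cell = (0.0592/n)·log K = (0.0592/2)(26.0) = +0.770 V.
Since Fe³⁺/Fe²⁺ is the cathode and H⁺/H₂ the anode, E°cell = E°(Fe³⁺/Fe²⁺) − E°(H⁺/H₂).
So E°(Fe³⁺/Fe²⁺) = E°cell + E°(H⁺/H₂) = +0.770 + (+0.00) = +0.77 V.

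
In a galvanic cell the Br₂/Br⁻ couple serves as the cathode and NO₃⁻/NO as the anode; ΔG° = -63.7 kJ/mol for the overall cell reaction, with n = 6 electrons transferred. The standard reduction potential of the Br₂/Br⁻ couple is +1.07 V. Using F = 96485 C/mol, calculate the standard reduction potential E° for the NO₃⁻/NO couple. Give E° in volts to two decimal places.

E°cell = −ΔG°/(nF) = −(-63.7×10³)/((6)(96485)) = +0.110 V.
Since Br₂/Br⁻ is the cathode and NO₃⁻/NO the anode, E°cell = E°(Br₂/Br⁻) − E°(NO₃⁻/NO).
So E°(NO₃⁻/NO) = E°(Br₂/Br⁻) − E°cell = (+1.07) − (+0.110) = +0.96 V.

+0.96 V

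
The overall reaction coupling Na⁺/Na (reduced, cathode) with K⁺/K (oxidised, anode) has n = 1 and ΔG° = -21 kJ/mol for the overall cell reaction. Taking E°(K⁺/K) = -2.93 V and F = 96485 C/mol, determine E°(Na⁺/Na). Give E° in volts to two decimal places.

-2.71 V

E°cell = −ΔG°/(nF) = −(-21×10³)/((1)(96485)) = +0.218 V.
Since Na⁺/Na is the cathode and K⁺/K the anode, E°cell = E°(Na⁺/Na) − E°(K⁺/K).
So E°(Na⁺/Na) = E°cell + E°(K⁺/K) = +0.218 + (-2.93) = -2.71 V.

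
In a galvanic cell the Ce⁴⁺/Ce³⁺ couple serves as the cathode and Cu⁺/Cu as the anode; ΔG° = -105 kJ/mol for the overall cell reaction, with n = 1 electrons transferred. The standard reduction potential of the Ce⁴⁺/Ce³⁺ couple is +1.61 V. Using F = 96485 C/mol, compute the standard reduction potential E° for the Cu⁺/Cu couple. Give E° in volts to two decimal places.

E°cell = −ΔG°/(nF) = −(-105×10³)/((1)(96485)) = +1.088 V.
Since Ce⁴⁺/Ce³⁺ is the cathode and Cu⁺/Cu the anode, E°cell = E°(Ce⁴⁺/Ce³⁺) − E°(Cu⁺/Cu).
So E°(Cu⁺/Cu) = E°(Ce⁴⁺/Ce³⁺) − E°cell = (+1.61) − (+1.088) = +0.52 V.

+0.52 V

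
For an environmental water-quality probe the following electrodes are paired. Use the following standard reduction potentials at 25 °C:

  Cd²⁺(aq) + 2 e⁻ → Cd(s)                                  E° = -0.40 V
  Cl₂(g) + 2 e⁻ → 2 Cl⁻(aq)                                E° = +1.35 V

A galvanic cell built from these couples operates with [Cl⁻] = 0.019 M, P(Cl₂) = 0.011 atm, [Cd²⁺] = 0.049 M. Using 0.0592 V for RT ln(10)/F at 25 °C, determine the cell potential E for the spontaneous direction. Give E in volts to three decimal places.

Cl₂/Cl⁻ is the cathode (higher E°), Cd²⁺/Cd the anode: E°cell = +1.35 − (-0.40) = +1.75 V, n = 2.
Overall: Cl₂(g) + Cd(s) → 2 Cl⁻(aq) + Cd²⁺(aq)
Q = [Cl⁻]^2·[Cd²⁺] / (P(Cl₂)); log Q = -2.794.
E = E° − (0.0592/n) log Q = +1.75 − (0.0592/2)(-2.794) = +1.833 V.

+1.833 V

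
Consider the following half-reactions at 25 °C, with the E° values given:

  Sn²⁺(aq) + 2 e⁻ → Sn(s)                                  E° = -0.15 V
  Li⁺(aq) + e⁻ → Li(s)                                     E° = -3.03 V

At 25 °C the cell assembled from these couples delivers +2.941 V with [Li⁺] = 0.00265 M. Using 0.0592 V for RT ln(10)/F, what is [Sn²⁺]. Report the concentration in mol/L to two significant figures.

Sn²⁺/Sn is the cathode, Li⁺/Li the anode: E°cell = +2.88 V, n = 2.
Overall reaction: Sn²⁺(aq) + 2 Li(s) → Sn(s) + 2 Li⁺(aq); Q = [Li⁺]^2/[Sn²⁺]^1.
From E = E° − (0.0592/n) log Q: log Q = (E° − E)·n/0.0592 = (+2.88 − (+2.941))·2/0.0592 = -2.0608.
So 1·log[Sn²⁺] = 2·log(0.00265) − log Q = -5.1535 − (-2.0608) = -3.0927; [Sn²⁺] = 10^(-3.0927) ≈ 0.00081 M.

0.00081 M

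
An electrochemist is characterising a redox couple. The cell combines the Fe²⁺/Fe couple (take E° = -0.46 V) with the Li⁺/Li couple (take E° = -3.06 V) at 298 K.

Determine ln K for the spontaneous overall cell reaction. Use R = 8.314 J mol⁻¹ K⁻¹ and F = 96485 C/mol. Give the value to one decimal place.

Cathode: Fe²⁺/Fe; anode: Li⁺/Li. E°cell = (-0.46) − (-3.06) = +2.60 V, with n = 2.
ΔG° = −nFE° = −RT ln K, so ln K = nFE°/(RT) = (2)(96485)(+2.60) / ((8.314)(298)) = 202.506.

202.5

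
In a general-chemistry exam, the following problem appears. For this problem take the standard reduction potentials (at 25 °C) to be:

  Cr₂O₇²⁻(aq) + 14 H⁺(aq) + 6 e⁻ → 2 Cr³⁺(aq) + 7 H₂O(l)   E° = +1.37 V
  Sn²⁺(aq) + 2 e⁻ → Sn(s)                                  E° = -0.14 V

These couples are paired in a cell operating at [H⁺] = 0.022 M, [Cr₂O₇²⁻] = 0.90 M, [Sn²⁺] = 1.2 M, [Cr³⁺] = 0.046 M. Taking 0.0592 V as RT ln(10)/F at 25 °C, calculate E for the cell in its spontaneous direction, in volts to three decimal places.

Cr₂O₇²⁻/Cr³⁺ is the cathode (higher E°), Sn²⁺/Sn the anode: E°cell = +1.37 − (-0.14) = +1.51 V, n = 6.
Overall: Cr₂O₇²⁻(aq) + 14 H⁺(aq) + 3 Sn(s) → 2 Cr³⁺(aq) + 7 H₂O(l) + 3 Sn²⁺(aq)
Q = [Cr³⁺]^2·[Sn²⁺]^3 / ([Cr₂O₇²⁻]·[H⁺]^14); log Q = 20.815.
E = E° − (0.0592/n) log Q = +1.51 − (0.0592/6)(20.815) = +1.305 V.

+1.305 V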